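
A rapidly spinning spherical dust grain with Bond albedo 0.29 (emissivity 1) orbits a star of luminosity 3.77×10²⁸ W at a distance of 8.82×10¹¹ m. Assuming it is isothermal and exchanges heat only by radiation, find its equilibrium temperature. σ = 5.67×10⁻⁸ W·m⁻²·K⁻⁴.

T ≈ 331 K

First find the stellar flux at distance d: S = L/(4πd²) = 3.77×10²⁸/(4π·(8.82×10¹¹)²) = 3857 W/m².
For an isothermal sphere, absorbed (1−a)S·πr² = emitted σ·4πr²·T⁴, so T⁴ = (1−a)S/(4σ).
T⁴ = 0.710·3857/(4·5.67×10⁻⁸) = 1.207×10¹⁰ K⁴.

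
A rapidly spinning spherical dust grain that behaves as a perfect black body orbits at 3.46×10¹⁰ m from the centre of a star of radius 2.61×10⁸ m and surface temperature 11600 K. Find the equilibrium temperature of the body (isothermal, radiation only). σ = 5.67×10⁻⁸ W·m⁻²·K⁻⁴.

The star's surface emits σT_*⁴; at distance d the flux is S = σT_*⁴(R_*/d)².
S = 5.67×10⁻⁸·(11600)⁴·(2.61×10⁸/3.46×10¹⁰)² = 58420 W/m².
For an isothermal sphere T⁴ = (1−a)S/(4σ) = 2.576×10¹¹ K⁴.

T ≈ 712 K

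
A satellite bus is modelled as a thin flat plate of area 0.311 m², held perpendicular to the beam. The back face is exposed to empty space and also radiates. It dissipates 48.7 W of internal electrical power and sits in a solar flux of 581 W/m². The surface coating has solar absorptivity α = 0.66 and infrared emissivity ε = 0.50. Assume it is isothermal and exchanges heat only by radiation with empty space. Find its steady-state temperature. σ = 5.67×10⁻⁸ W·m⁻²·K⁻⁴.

At steady state, absorbed solar power + internal power = radiated power.
Absorbed: α·S·A_cross = 0.66·581·0.3110 = 119.3 W (cross-section A).
Total input = 119.3 + 48.7 = 168.0 W.
Radiated: εσ·A_surf·T⁴ with A_surf = 2A = 0.6220 m².
T⁴ = 168.0/(0.50·5.67×10⁻⁸·0.6220) = 9.525×10⁹ K⁴.

T ≈ 312 K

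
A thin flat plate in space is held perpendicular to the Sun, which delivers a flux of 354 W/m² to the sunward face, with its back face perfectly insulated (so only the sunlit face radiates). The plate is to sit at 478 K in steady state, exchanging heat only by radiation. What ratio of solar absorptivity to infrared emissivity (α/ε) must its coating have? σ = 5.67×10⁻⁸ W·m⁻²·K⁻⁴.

Balance: αS·A = εσ·1A·T⁴ ⇒ α/ε = σT⁴/S.
α/ε = 5.67×10⁻⁸·(478)⁴/354 = 5.67×10⁻⁸·5.220×10¹⁰/354.

α/ε ≈ 8.36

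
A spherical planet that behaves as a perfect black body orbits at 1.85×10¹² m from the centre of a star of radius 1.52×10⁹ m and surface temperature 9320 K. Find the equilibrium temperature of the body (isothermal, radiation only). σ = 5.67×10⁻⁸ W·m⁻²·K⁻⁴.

The star's surface emits σT_*⁴; at distance d the flux is S = σT_*⁴(R_*/d)².
S = 5.67×10⁻⁸·(9320)⁴·(1.52×10⁹/1.85×10¹²)² = 288.8 W/m².
For an isothermal sphere T⁴ = (1−a)S/(4σ) = 1.273×10⁹ K⁴.

T ≈ 189 K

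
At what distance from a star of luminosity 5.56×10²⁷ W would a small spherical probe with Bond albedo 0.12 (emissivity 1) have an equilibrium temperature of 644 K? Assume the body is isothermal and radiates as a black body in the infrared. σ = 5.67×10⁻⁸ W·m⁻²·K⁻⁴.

d ≈ 9.99×10¹⁰ m

For an isothermal black-emitting sphere, (1−a)S·πr² = σ·4πr²·T⁴ ⇒ S = 4σT⁴/(1−a).
S = 4·5.67×10⁻⁸·(644)⁴/0.880 = 44330 W/m².
Flux falls as S = L/(4πd²), so d = √(L/(4πS)) = √(5.56×10²⁷/(4π·44330)).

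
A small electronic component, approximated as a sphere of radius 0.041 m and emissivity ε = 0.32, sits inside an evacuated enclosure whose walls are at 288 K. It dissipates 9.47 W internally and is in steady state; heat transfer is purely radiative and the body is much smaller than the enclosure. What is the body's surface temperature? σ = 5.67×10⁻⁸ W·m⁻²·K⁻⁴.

T ≈ 422 K

For a small grey body in a large enclosure, net radiated power = εσA(T⁴ − T_w⁴).
Steady state: P = εσA(T⁴ − T_w⁴) with A = 4πr² = 0.02112 m².
T⁴ = P/(εσA) + T_w⁴ = 9.47/(0.32·5.67×10⁻⁸·0.02112) + (288)⁴
    = 2.471×10¹⁰ + 6.880×10⁹ = 3.159×10¹⁰ K⁴.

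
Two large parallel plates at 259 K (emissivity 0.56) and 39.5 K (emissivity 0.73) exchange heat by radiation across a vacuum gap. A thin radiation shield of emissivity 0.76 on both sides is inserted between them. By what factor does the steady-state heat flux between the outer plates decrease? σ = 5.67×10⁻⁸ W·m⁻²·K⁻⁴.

factor ≈ 1.76

Without shield: q₀ = σΔ(T⁴)/(1/ε₁+1/ε₂−1) with denominator 2.156.
With shield the two gaps are in series; the resistances add: (1/ε₁+1/ε_s−1)+(1/ε_s+1/ε₂−1) = 2.102+1.686 = 3.787.
Heat-flux ratio q₀/q = 3.787/2.156.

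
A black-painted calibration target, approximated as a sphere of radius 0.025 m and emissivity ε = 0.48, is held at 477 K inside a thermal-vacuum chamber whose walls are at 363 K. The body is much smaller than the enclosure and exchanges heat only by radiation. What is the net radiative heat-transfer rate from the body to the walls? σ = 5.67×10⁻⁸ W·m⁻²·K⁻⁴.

P_net ≈ 7.35 W

For a small grey body in a large enclosure: P_net = εσA(T_body⁴ − T_wall⁴).
A = 4πr² = 0.007854 m²; T_body⁴ − T_wall⁴ = 5.177×10¹⁰ − 1.736×10¹⁰ = 3.441×10¹⁰ K⁴.
|P_net| = 0.48·5.67×10⁻⁸·0.007854·3.441×10¹⁰.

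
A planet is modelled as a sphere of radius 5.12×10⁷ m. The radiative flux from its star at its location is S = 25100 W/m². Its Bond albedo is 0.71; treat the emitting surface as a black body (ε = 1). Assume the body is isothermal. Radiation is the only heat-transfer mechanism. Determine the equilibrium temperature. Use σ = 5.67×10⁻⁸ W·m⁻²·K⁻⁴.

T ≈ 423 K

At equilibrium, absorbed power = emitted power.
Absorbing cross-section = πr² = 8.235×10¹⁵ m²; emitting surface = 4πr² = 3.294×10¹⁶ m² (ratio 4).
(1−a)S·A_cross = εσ·A_surf·T⁴  ⇒  T⁴ = (1−a)S/(4σ).
T⁴ = 0.290·25100/(4·5.67×10⁻⁸) = 3.209×10¹⁰ K⁴.
T = (3.209×10¹⁰)^(1/4).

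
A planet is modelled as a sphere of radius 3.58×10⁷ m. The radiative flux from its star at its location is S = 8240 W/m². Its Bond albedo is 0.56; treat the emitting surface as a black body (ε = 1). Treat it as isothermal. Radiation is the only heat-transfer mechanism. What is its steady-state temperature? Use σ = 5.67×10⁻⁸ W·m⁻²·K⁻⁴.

T ≈ 356 K

At equilibrium, absorbed power = emitted power.
Absorbing cross-section = πr² = 4.026×10¹⁵ m²; emitting surface = 4πr² = 1.611×10¹⁶ m² (ratio 4).
(1−a)S·A_cross = εσ·A_surf·T⁴  ⇒  T⁴ = (1−a)S/(4σ).
T⁴ = 0.440·8240/(4·5.67×10⁻⁸) = 1.599×10¹⁰ K⁴.
T = (1.599×10¹⁰)^(1/4).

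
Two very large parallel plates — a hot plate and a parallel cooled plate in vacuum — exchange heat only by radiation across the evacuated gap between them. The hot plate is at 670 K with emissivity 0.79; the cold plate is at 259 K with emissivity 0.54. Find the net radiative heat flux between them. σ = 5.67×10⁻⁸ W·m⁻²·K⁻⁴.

For two infinite grey parallel plates, q = σ(T₁⁴ − T₂⁴)/(1/ε₁ + 1/ε₂ − 1).
T₁⁴ − T₂⁴ = 2.015×10¹¹ − 4.500×10⁹ = 1.970×10¹¹ K⁴.
1/ε₁ + 1/ε₂ − 1 = 1.266 + 1.852 − 1 = 2.118.
q = 5.67×10⁻⁸ × 1.970×10¹¹ / 2.118.

q ≈ 5270 W/m²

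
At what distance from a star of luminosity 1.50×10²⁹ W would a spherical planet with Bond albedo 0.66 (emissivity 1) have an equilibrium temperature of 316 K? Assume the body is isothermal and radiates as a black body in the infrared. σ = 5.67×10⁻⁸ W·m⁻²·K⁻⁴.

For an isothermal black-emitting sphere, (1−a)S·πr² = σ·4πr²·T⁴ ⇒ S = 4σT⁴/(1−a).
S = 4·5.67×10⁻⁸·(316)⁴/0.340 = 6651 W/m².
Flux falls as S = L/(4πd²), so d = √(L/(4πS)) = √(1.50×10²⁹/(4π·6651)).

d ≈ 1.34×10¹² m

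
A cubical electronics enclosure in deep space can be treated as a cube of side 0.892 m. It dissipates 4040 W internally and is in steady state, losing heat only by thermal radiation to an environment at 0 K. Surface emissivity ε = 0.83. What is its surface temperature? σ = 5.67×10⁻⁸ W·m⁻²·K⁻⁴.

T ≈ 366 K

Steady state: internal power = radiated power, P = εσA T⁴.
Radiating area A = 6L² = 4.774 m².
T⁴ = P/(εσA) = 4040/(0.83·5.67×10⁻⁸·4.774) = 1.798×10¹⁰ K⁴.
T = (1.798×10¹⁰)^(1/4).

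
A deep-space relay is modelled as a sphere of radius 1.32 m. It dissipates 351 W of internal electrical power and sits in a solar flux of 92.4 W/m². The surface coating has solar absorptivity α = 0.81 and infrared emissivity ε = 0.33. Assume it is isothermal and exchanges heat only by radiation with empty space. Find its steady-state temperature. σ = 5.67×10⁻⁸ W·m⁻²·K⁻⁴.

T ≈ 208 K

At steady state, absorbed solar power + internal power = radiated power.
Absorbed: α·S·A_cross = 0.81·92.4·5.474 = 409.7 W (cross-section πr²).
Total input = 409.7 + 351 = 760.7 W.
Radiated: εσ·A_surf·T⁴ with A_surf = 4πr² = 21.90 m².
T⁴ = 760.7/(0.33·5.67×10⁻⁸·21.90) = 1.857×10⁹ K⁴.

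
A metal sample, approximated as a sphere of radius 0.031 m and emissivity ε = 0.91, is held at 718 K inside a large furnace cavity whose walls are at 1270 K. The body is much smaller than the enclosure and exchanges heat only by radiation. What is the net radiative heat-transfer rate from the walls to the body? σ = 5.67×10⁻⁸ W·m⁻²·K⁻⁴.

P_net ≈ 1460 W

For a small grey body in a large enclosure: P_net = εσA(T_body⁴ − T_wall⁴).
A = 4πr² = 0.01208 m²; T_body⁴ − T_wall⁴ = 2.658×10¹¹ − 2.601×10¹² = -2.336×10¹² K⁴.
|P_net| = 0.91·5.67×10⁻⁸·0.01208·2.336×10¹².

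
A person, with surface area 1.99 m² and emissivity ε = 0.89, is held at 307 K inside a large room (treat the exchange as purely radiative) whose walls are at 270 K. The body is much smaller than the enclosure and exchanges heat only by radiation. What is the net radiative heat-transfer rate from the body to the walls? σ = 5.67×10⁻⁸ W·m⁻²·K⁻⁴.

P_net ≈ 358 W

For a small grey body in a large enclosure: P_net = εσA(T_body⁴ − T_wall⁴).
A = 1.99 m²; T_body⁴ − T_wall⁴ = 8.883×10⁹ − 5.314×10⁹ = 3.568×10⁹ K⁴.
|P_net| = 0.89·5.67×10⁻⁸·1.990·3.568×10⁹.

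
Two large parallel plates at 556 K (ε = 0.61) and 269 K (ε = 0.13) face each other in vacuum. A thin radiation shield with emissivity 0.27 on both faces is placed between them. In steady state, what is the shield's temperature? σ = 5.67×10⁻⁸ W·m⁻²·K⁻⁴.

T_s ≈ 512 K

In steady state the net flux on the hot side equals that on the cold side.
σ(T₁⁴−T_s⁴)/D₁ = σ(T_s⁴−T₂⁴)/D₂, with D₁ = 1/ε₁+1/ε_s−1 = 4.343, D₂ = 1/ε_s+1/ε₂−1 = 10.40.
Solve for T_s⁴: T_s⁴ = (D₂·T₁⁴ + D₁·T₂⁴)/(D₁+D₂) = 6.895×10¹⁰ K⁴.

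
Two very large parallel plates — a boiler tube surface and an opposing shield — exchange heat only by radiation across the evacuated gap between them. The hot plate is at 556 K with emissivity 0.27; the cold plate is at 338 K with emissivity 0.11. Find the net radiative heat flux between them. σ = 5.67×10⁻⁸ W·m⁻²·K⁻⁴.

For two infinite grey parallel plates, q = σ(T₁⁴ − T₂⁴)/(1/ε₁ + 1/ε₂ − 1).
T₁⁴ − T₂⁴ = 9.557×10¹⁰ − 1.305×10¹⁰ = 8.251×10¹⁰ K⁴.
1/ε₁ + 1/ε₂ − 1 = 3.704 + 9.091 − 1 = 11.79.
q = 5.67×10⁻⁸ × 8.251×10¹⁰ / 11.79.

q ≈ 397 W/m²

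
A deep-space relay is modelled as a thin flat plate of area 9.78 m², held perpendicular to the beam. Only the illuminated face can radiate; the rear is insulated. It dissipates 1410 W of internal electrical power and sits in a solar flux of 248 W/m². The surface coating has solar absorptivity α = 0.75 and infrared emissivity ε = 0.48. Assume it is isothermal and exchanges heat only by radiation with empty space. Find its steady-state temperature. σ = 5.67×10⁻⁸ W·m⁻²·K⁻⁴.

At steady state, absorbed solar power + internal power = radiated power.
Absorbed: α·S·A_cross = 0.75·248·9.780 = 1819 W (cross-section A).
Total input = 1819 + 1410 = 3229 W.
Radiated: εσ·A_surf·T⁴ with A_surf = A = 9.780 m².
T⁴ = 3229/(0.48·5.67×10⁻⁸·9.780) = 1.213×10¹⁰ K⁴.

T ≈ 332 K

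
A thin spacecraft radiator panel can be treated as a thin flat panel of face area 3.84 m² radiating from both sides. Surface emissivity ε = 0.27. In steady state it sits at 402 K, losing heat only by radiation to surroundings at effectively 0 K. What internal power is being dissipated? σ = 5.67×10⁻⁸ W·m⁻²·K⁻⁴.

P ≈ 3070 W

Steady state: P = εσA T⁴.
A = 2·3.84 = 7.680 m²; T⁴ = (402)⁴ = 2.612×10¹⁰ K⁴.
P = 0.27 × 5.67×10⁻⁸ × 7.680 × 2.612×10¹⁰.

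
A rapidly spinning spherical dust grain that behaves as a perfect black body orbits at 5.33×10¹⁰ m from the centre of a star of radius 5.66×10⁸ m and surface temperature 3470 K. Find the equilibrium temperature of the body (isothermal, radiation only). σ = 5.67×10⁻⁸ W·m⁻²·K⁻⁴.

T ≈ 253 K

The star's surface emits σT_*⁴; at distance d the flux is S = σT_*⁴(R_*/d)².
S = 5.67×10⁻⁸·(3470)⁴·(5.66×10⁸/5.33×10¹⁰)² = 927.0 W/m².
For an isothermal sphere T⁴ = (1−a)S/(4σ) = 4.087×10⁹ K⁴.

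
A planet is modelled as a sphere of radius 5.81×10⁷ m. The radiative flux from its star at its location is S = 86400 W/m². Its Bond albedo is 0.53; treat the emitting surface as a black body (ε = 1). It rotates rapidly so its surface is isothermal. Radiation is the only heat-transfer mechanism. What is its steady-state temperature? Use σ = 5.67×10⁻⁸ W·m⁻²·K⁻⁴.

At equilibrium, absorbed power = emitted power.
Absorbing cross-section = πr² = 1.060×10¹⁶ m²; emitting surface = 4πr² = 4.242×10¹⁶ m² (ratio 4).
(1−a)S·A_cross = εσ·A_surf·T⁴  ⇒  T⁴ = (1−a)S/(4σ).
T⁴ = 0.470·86400/(4·5.67×10⁻⁸) = 1.790×10¹¹ K⁴.
T = (1.790×10¹¹)^(1/4).

T ≈ 650 K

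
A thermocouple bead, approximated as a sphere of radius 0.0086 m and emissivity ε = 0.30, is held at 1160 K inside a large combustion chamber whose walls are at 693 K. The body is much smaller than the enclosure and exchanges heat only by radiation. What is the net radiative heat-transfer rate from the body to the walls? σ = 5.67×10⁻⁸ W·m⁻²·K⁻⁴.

For a small grey body in a large enclosure: P_net = εσA(T_body⁴ − T_wall⁴).
A = 4πr² = 9.294×10⁻⁴ m²; T_body⁴ − T_wall⁴ = 1.811×10¹² − 2.306×10¹¹ = 1.580×10¹² K⁴.
|P_net| = 0.30·5.67×10⁻⁸·9.294×10⁻⁴·1.580×10¹².

P_net ≈ 25.0 W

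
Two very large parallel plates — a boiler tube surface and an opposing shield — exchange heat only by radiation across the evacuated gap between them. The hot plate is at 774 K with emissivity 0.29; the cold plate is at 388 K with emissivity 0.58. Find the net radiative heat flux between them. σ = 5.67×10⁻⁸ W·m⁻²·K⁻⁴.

q ≈ 4570 W/m²

For two infinite grey parallel plates, q = σ(T₁⁴ − T₂⁴)/(1/ε₁ + 1/ε₂ − 1).
T₁⁴ − T₂⁴ = 3.589×10¹¹ − 2.266×10¹⁰ = 3.362×10¹¹ K⁴.
1/ε₁ + 1/ε₂ − 1 = 3.448 + 1.724 − 1 = 4.172.
q = 5.67×10⁻⁸ × 3.362×10¹¹ / 4.172.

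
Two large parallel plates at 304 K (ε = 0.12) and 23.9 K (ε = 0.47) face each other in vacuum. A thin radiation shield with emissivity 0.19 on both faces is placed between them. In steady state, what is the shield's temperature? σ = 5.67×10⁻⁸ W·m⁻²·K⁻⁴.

T_s ≈ 232 K

In steady state the net flux on the hot side equals that on the cold side.
σ(T₁⁴−T_s⁴)/D₁ = σ(T_s⁴−T₂⁴)/D₂, with D₁ = 1/ε₁+1/ε_s−1 = 12.60, D₂ = 1/ε_s+1/ε₂−1 = 6.391.
Solve for T_s⁴: T_s⁴ = (D₂·T₁⁴ + D₁·T₂⁴)/(D₁+D₂) = 2.875×10⁹ K⁴.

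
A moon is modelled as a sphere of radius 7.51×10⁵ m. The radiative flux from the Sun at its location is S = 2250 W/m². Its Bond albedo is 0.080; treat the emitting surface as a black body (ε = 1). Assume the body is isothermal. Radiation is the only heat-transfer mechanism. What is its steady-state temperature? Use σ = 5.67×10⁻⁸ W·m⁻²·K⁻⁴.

T ≈ 309 K

At equilibrium, absorbed power = emitted power.
Absorbing cross-section = πr² = 1.772×10¹² m²; emitting surface = 4πr² = 7.087×10¹² m² (ratio 4).
(1−a)S·A_cross = εσ·A_surf·T⁴  ⇒  T⁴ = (1−a)S/(4σ).
T⁴ = 0.920·2250/(4·5.67×10⁻⁸) = 9.127×10⁹ K⁴.
T = (9.127×10⁹)^(1/4).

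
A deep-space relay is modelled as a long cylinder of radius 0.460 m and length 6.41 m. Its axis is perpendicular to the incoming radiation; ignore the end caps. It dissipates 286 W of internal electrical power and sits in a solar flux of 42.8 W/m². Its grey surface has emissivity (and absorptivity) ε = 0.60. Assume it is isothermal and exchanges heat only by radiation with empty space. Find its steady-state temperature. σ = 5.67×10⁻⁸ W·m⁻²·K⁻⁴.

T ≈ 162 K

At steady state, absorbed solar power + internal power = radiated power.
Absorbed: α·S·A_cross = 0.60·42.8·5.897 = 151.4 W (cross-section 2rL).
Total input = 151.4 + 286 = 437.4 W.
Radiated: εσ·A_surf·T⁴ with A_surf = 2πrL = 18.53 m².
T⁴ = 437.4/(0.60·5.67×10⁻⁸·18.53) = 6.940×10⁸ K⁴.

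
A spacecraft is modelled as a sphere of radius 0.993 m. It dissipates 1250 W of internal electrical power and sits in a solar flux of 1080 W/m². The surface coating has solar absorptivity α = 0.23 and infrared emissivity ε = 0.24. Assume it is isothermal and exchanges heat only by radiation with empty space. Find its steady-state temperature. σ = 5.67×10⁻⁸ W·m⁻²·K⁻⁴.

T ≈ 331 K

At steady state, absorbed solar power + internal power = radiated power.
Absorbed: α·S·A_cross = 0.23·1080·3.098 = 769.5 W (cross-section πr²).
Total input = 769.5 + 1250 = 2019 W.
Radiated: εσ·A_surf·T⁴ with A_surf = 4πr² = 12.39 m².
T⁴ = 2019/(0.24·5.67×10⁻⁸·12.39) = 1.198×10¹⁰ K⁴.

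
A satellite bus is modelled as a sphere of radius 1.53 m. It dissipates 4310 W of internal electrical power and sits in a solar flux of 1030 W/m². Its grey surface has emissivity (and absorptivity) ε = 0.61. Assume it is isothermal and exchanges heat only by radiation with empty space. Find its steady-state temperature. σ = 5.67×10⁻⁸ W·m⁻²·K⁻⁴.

T ≈ 306 K

At steady state, absorbed solar power + internal power = radiated power.
Absorbed: α·S·A_cross = 0.61·1030·7.354 = 4621 W (cross-section πr²).
Total input = 4621 + 4310 = 8931 W.
Radiated: εσ·A_surf·T⁴ with A_surf = 4πr² = 29.42 m².
T⁴ = 8931/(0.61·5.67×10⁻⁸·29.42) = 8.778×10⁹ K⁴.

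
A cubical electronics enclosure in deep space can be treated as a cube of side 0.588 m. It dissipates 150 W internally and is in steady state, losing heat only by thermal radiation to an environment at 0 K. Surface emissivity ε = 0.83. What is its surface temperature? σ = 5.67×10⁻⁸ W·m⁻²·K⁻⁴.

Steady state: internal power = radiated power, P = εσA T⁴.
Radiating area A = 6L² = 2.074 m².
T⁴ = P/(εσA) = 150/(0.83·5.67×10⁻⁸·2.074) = 1.536×10⁹ K⁴.
T = (1.536×10⁹)^(1/4).

T ≈ 198 K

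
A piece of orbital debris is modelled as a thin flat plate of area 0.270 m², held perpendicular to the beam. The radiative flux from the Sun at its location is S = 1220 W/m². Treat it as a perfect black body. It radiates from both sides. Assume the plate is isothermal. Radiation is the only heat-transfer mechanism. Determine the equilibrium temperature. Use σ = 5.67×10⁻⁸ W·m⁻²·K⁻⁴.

T ≈ 322 K

At equilibrium, absorbed power = emitted power.
Absorbing cross-section = A = 0.2700 m²; emitting surface = 2A = 0.5400 m² (ratio 2).
S·A_cross = εσ·A_surf·T⁴  ⇒  T⁴ = S/(2σ).
T⁴ = 1.00·1220/(2·5.67×10⁻⁸) = 1.076×10¹⁰ K⁴.
T = (1.076×10¹⁰)^(1/4).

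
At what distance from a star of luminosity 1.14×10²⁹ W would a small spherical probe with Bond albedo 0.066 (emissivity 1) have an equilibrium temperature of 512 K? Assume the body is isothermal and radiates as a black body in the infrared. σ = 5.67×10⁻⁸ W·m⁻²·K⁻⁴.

For an isothermal black-emitting sphere, (1−a)S·πr² = σ·4πr²·T⁴ ⇒ S = 4σT⁴/(1−a).
S = 4·5.67×10⁻⁸·(512)⁴/0.934 = 16690 W/m².
Flux falls as S = L/(4πd²), so d = √(L/(4πS)) = √(1.14×10²⁹/(4π·16690)).

d ≈ 7.37×10¹¹ m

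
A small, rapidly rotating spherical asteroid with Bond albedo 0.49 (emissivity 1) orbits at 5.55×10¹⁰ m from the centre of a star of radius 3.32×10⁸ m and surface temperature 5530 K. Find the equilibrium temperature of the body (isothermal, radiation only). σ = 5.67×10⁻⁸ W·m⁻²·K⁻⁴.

T ≈ 256 K

The star's surface emits σT_*⁴; at distance d the flux is S = σT_*⁴(R_*/d)².
S = 5.67×10⁻⁸·(5530)⁴·(3.32×10⁸/5.55×10¹⁰)² = 1897 W/m².
For an isothermal sphere T⁴ = (1−a)S/(4σ) = 4.267×10⁹ K⁴.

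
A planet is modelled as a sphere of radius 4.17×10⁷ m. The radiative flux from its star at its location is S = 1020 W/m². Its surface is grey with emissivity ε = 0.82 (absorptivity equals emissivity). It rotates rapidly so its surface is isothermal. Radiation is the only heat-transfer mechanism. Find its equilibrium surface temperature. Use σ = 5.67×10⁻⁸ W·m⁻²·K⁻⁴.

At equilibrium, absorbed power = emitted power.
Absorbing cross-section = πr² = 5.463×10¹⁵ m²; emitting surface = 4πr² = 2.185×10¹⁶ m² (ratio 4).
εS·A_cross = εσ·A_surf·T⁴  ⇒  T⁴ = S/(4σ)   (ε cancels).
T⁴ = 1020/(4·5.67×10⁻⁸) = 4.497×10⁹ K⁴.
T = (4.497×10⁹)^(1/4).

T ≈ 259 K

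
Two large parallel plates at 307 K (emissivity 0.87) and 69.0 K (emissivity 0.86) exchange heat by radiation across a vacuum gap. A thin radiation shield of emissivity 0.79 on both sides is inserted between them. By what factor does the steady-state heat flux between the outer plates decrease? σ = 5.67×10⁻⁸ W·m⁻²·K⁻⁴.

factor ≈ 2.17

Without shield: q₀ = σΔ(T⁴)/(1/ε₁+1/ε₂−1) with denominator 1.312.
With shield the two gaps are in series; the resistances add: (1/ε₁+1/ε_s−1)+(1/ε_s+1/ε₂−1) = 1.415+1.429 = 2.844.
Heat-flux ratio q₀/q = 2.844/1.312.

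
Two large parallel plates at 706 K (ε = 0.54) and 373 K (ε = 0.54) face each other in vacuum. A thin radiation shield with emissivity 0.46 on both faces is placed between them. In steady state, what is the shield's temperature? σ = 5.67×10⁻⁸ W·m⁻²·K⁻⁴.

In steady state the net flux on the hot side equals that on the cold side.
σ(T₁⁴−T_s⁴)/D₁ = σ(T_s⁴−T₂⁴)/D₂, with D₁ = 1/ε₁+1/ε_s−1 = 3.026, D₂ = 1/ε_s+1/ε₂−1 = 3.026.
Solve for T_s⁴: T_s⁴ = (D₂·T₁⁴ + D₁·T₂⁴)/(D₁+D₂) = 1.339×10¹¹ K⁴.

T_s ≈ 605 K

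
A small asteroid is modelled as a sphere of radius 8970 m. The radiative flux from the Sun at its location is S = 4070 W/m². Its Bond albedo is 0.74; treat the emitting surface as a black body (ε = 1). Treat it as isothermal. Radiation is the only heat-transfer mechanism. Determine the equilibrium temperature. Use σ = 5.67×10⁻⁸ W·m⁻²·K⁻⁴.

T ≈ 261 K

At equilibrium, absorbed power = emitted power.
Absorbing cross-section = πr² = 2.528×10⁸ m²; emitting surface = 4πr² = 1.011×10⁹ m² (ratio 4).
(1−a)S·A_cross = εσ·A_surf·T⁴  ⇒  T⁴ = (1−a)S/(4σ).
T⁴ = 0.260·4070/(4·5.67×10⁻⁸) = 4.666×10⁹ K⁴.
T = (4.666×10⁹)^(1/4).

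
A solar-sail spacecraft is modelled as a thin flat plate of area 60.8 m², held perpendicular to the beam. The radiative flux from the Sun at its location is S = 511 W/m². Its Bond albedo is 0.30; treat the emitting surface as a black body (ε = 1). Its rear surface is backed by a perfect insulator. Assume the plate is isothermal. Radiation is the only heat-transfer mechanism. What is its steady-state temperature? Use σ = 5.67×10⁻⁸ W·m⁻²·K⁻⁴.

At equilibrium, absorbed power = emitted power.
Absorbing cross-section = A = 60.80 m²; emitting surface = A = 60.80 m² (ratio 1).
(1−a)S·A_cross = εσ·A_surf·T⁴  ⇒  T⁴ = (1−a)S/(1σ).
T⁴ = 0.700·511/(1·5.67×10⁻⁸) = 6.309×10⁹ K⁴.
T = (6.309×10⁹)^(1/4).

T ≈ 282 K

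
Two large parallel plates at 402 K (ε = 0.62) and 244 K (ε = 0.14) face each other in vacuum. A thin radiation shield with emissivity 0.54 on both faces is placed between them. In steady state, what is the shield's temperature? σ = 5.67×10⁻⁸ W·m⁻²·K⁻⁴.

T_s ≈ 380 K

In steady state the net flux on the hot side equals that on the cold side.
σ(T₁⁴−T_s⁴)/D₁ = σ(T_s⁴−T₂⁴)/D₂, with D₁ = 1/ε₁+1/ε_s−1 = 2.465, D₂ = 1/ε_s+1/ε₂−1 = 7.995.
Solve for T_s⁴: T_s⁴ = (D₂·T₁⁴ + D₁·T₂⁴)/(D₁+D₂) = 2.080×10¹⁰ K⁴.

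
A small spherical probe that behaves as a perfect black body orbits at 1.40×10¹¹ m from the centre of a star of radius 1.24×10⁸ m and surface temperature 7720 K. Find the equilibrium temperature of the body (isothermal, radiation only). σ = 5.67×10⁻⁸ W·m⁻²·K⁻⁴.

The star's surface emits σT_*⁴; at distance d the flux is S = σT_*⁴(R_*/d)².
S = 5.67×10⁻⁸·(7720)⁴·(1.24×10⁸/1.40×10¹¹)² = 158.0 W/m².
For an isothermal sphere T⁴ = (1−a)S/(4σ) = 6.966×10⁸ K⁴.

T ≈ 162 K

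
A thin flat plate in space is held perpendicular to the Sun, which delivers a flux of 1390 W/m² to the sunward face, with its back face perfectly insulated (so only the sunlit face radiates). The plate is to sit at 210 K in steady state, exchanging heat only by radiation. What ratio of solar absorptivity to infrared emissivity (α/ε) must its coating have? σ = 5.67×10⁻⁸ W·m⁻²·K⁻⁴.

Balance: αS·A = εσ·1A·T⁴ ⇒ α/ε = σT⁴/S.
α/ε = 5.67×10⁻⁸·(210)⁴/1390 = 5.67×10⁻⁸·1.945×10⁹/1390.

α/ε ≈ 0.0793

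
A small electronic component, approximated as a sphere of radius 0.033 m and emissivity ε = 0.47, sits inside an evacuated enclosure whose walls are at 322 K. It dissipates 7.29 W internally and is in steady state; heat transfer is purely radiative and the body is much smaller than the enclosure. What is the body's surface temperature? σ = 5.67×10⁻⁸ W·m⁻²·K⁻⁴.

For a small grey body in a large enclosure, net radiated power = εσA(T⁴ − T_w⁴).
Steady state: P = εσA(T⁴ − T_w⁴) with A = 4πr² = 0.01368 m².
T⁴ = P/(εσA) + T_w⁴ = 7.29/(0.47·5.67×10⁻⁸·0.01368) + (322)⁴
    = 1.999×10¹⁰ + 1.075×10¹⁰ = 3.074×10¹⁰ K⁴.

T ≈ 419 K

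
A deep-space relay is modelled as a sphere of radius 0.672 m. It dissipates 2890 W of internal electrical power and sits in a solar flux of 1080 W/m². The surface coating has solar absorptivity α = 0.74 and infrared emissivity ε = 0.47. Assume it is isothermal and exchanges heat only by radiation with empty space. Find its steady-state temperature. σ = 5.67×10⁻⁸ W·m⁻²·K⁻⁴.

At steady state, absorbed solar power + internal power = radiated power.
Absorbed: α·S·A_cross = 0.74·1080·1.419 = 1134 W (cross-section πr²).
Total input = 1134 + 2890 = 4024 W.
Radiated: εσ·A_surf·T⁴ with A_surf = 4πr² = 5.675 m².
T⁴ = 4024/(0.47·5.67×10⁻⁸·5.675) = 2.661×10¹⁰ K⁴.

T ≈ 404 K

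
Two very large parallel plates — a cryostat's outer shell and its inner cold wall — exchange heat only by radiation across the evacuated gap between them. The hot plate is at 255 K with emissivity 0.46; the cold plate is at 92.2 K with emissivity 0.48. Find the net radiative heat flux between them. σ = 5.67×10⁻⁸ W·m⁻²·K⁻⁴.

q ≈ 72.3 W/m²

For two infinite grey parallel plates, q = σ(T₁⁴ − T₂⁴)/(1/ε₁ + 1/ε₂ − 1).
T₁⁴ − T₂⁴ = 4.228×10⁹ − 7.226×10⁷ = 4.156×10⁹ K⁴.
1/ε₁ + 1/ε₂ − 1 = 2.174 + 2.083 − 1 = 3.257.
q = 5.67×10⁻⁸ × 4.156×10⁹ / 3.257.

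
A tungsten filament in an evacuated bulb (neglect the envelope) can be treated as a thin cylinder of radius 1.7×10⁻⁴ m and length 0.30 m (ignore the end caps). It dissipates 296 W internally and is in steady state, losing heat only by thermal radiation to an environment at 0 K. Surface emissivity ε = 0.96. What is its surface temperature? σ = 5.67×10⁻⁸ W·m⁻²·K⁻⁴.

Steady state: internal power = radiated power, P = εσA T⁴.
Radiating area A = 2πrL = 3.204×10⁻⁴ m².
T⁴ = P/(εσA) = 296/(0.96·5.67×10⁻⁸·3.204×10⁻⁴) = 1.697×10¹³ K⁴.
T = (1.697×10¹³)^(1/4).

T ≈ 2030 K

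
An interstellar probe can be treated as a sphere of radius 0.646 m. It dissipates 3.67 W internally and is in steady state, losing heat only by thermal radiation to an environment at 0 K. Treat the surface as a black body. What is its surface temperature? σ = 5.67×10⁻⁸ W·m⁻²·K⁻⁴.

Steady state: internal power = radiated power, P = εσA T⁴.
Radiating area A = 4πr² = 5.244 m².
T⁴ = P/(εσA) = 3.67/(1.0·5.67×10⁻⁸·5.244) = 1.234×10⁷ K⁴.
T = (1.234×10⁷)^(1/4).

T ≈ 59.3 K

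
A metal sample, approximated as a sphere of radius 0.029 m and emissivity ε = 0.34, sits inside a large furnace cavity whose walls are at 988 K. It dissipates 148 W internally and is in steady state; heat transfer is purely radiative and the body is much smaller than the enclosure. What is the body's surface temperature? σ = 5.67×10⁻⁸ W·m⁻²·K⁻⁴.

T ≈ 1140 K

For a small grey body in a large enclosure, net radiated power = εσA(T⁴ − T_w⁴).
Steady state: P = εσA(T⁴ − T_w⁴) with A = 4πr² = 0.01057 m².
T⁴ = P/(εσA) + T_w⁴ = 148/(0.34·5.67×10⁻⁸·0.01057) + (988)⁴
    = 7.264×10¹¹ + 9.529×10¹¹ = 1.679×10¹² K⁴.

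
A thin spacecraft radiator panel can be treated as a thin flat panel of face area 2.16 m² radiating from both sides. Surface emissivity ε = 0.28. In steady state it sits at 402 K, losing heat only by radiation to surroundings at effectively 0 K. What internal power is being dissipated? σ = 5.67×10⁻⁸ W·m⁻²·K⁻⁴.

P ≈ 1790 W

Steady state: P = εσA T⁴.
A = 2·2.16 = 4.320 m²; T⁴ = (402)⁴ = 2.612×10¹⁰ K⁴.
P = 0.28 × 5.67×10⁻⁸ × 4.320 × 2.612×10¹⁰.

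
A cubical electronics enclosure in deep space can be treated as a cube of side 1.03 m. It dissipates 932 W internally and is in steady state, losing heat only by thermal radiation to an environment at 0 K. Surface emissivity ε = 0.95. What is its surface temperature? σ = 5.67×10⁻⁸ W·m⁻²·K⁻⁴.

Steady state: internal power = radiated power, P = εσA T⁴.
Radiating area A = 6L² = 6.365 m².
T⁴ = P/(εσA) = 932/(0.95·5.67×10⁻⁸·6.365) = 2.718×10⁹ K⁴.
T = (2.718×10⁹)^(1/4).

T ≈ 228 K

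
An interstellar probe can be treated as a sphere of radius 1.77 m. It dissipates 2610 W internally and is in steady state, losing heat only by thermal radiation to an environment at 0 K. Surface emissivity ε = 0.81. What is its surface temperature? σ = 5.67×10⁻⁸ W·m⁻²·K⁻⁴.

Steady state: internal power = radiated power, P = εσA T⁴.
Radiating area A = 4πr² = 39.37 m².
T⁴ = P/(εσA) = 2610/(0.81·5.67×10⁻⁸·39.37) = 1.443×10⁹ K⁴.
T = (1.443×10⁹)^(1/4).

T ≈ 195 K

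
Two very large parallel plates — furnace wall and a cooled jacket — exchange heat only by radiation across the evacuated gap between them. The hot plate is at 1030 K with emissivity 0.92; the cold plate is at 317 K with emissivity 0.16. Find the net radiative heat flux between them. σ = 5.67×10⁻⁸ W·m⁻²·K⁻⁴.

q ≈ 9980 W/m²

For two infinite grey parallel plates, q = σ(T₁⁴ − T₂⁴)/(1/ε₁ + 1/ε₂ − 1).
T₁⁴ − T₂⁴ = 1.126×10¹² − 1.010×10¹⁰ = 1.115×10¹² K⁴.
1/ε₁ + 1/ε₂ − 1 = 1.087 + 6.250 − 1 = 6.337.
q = 5.67×10⁻⁸ × 1.115×10¹² / 6.337.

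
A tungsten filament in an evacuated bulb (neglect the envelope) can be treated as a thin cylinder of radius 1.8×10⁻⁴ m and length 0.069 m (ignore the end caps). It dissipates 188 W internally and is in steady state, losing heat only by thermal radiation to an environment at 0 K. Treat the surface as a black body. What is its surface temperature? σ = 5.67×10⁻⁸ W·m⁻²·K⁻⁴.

Steady state: internal power = radiated power, P = εσA T⁴.
Radiating area A = 2πrL = 7.804×10⁻⁵ m².
T⁴ = P/(εσA) = 188/(1.0·5.67×10⁻⁸·7.804×10⁻⁵) = 4.249×10¹³ K⁴.
T = (4.249×10¹³)^(1/4).

T ≈ 2550 K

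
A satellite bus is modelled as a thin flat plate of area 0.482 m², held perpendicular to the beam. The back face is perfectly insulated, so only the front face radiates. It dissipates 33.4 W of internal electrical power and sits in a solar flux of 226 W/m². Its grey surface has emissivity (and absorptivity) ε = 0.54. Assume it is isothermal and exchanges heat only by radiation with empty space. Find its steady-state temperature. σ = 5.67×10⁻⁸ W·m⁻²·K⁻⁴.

At steady state, absorbed solar power + internal power = radiated power.
Absorbed: α·S·A_cross = 0.54·226·0.4820 = 58.82 W (cross-section A).
Total input = 58.82 + 33.4 = 92.22 W.
Radiated: εσ·A_surf·T⁴ with A_surf = A = 0.4820 m².
T⁴ = 92.22/(0.54·5.67×10⁻⁸·0.4820) = 6.249×10⁹ K⁴.

T ≈ 281 K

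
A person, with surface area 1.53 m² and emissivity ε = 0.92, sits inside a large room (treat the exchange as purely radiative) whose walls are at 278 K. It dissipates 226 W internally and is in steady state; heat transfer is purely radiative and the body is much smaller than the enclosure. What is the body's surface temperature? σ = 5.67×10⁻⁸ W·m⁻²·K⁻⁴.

T ≈ 306 K

For a small grey body in a large enclosure, net radiated power = εσA(T⁴ − T_w⁴).
Steady state: P = εσA(T⁴ − T_w⁴) with A = 1.53 m².
T⁴ = P/(εσA) + T_w⁴ = 226/(0.92·5.67×10⁻⁸·1.530) + (278)⁴
    = 2.832×10⁹ + 5.973×10⁹ = 8.805×10⁹ K⁴.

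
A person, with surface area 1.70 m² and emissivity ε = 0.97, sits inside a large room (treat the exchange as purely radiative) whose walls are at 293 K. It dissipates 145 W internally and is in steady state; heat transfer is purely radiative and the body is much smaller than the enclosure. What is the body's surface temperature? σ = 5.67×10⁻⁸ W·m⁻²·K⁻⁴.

T ≈ 307 K

For a small grey body in a large enclosure, net radiated power = εσA(T⁴ − T_w⁴).
Steady state: P = εσA(T⁴ − T_w⁴) with A = 1.70 m².
T⁴ = P/(εσA) + T_w⁴ = 145/(0.97·5.67×10⁻⁸·1.700) + (293)⁴
    = 1.551×10⁹ + 7.370×10⁹ = 8.921×10⁹ K⁴.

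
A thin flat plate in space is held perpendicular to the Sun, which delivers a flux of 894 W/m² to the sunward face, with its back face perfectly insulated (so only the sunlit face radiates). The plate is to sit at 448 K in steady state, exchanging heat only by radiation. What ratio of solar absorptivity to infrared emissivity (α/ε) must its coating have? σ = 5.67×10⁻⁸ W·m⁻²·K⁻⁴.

Balance: αS·A = εσ·1A·T⁴ ⇒ α/ε = σT⁴/S.
α/ε = 5.67×10⁻⁸·(448)⁴/894 = 5.67×10⁻⁸·4.028×10¹⁰/894.

α/ε ≈ 2.55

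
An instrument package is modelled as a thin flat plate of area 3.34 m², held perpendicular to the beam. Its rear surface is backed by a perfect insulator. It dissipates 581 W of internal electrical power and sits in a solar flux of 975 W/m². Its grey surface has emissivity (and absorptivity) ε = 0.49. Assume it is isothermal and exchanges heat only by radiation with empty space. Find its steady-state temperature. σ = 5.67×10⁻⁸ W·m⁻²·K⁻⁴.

At steady state, absorbed solar power + internal power = radiated power.
Absorbed: α·S·A_cross = 0.49·975·3.340 = 1596 W (cross-section A).
Total input = 1596 + 581 = 2177 W.
Radiated: εσ·A_surf·T⁴ with A_surf = A = 3.340 m².
T⁴ = 2177/(0.49·5.67×10⁻⁸·3.340) = 2.346×10¹⁰ K⁴.

T ≈ 391 K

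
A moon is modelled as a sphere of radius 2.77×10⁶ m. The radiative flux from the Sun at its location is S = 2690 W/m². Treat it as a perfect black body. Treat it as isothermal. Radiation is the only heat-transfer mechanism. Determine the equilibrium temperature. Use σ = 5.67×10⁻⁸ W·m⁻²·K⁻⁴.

At equilibrium, absorbed power = emitted power.
Absorbing cross-section = πr² = 2.411×10¹³ m²; emitting surface = 4πr² = 9.642×10¹³ m² (ratio 4).
S·A_cross = εσ·A_surf·T⁴  ⇒  T⁴ = S/(4σ).
T⁴ = 1.00·2690/(4·5.67×10⁻⁸) = 1.186×10¹⁰ K⁴.
T = (1.186×10¹⁰)^(1/4).

T ≈ 330 K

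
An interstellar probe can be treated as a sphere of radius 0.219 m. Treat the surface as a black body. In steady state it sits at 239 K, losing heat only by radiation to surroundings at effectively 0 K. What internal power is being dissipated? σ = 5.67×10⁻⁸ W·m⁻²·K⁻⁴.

Steady state: P = εσA T⁴.
A = 4πr² = 0.6027 m²; T⁴ = (239)⁴ = 3.263×10⁹ K⁴.
P = 1.0 × 5.67×10⁻⁸ × 0.6027 × 3.263×10⁹.

P ≈ 111 W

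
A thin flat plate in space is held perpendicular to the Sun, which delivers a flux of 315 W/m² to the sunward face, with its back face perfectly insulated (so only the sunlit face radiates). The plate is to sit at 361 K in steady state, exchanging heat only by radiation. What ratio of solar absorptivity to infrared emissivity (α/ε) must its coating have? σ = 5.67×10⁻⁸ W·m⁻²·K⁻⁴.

α/ε ≈ 3.06

Balance: αS·A = εσ·1A·T⁴ ⇒ α/ε = σT⁴/S.
α/ε = 5.67×10⁻⁸·(361)⁴/315 = 5.67×10⁻⁸·1.698×10¹⁰/315.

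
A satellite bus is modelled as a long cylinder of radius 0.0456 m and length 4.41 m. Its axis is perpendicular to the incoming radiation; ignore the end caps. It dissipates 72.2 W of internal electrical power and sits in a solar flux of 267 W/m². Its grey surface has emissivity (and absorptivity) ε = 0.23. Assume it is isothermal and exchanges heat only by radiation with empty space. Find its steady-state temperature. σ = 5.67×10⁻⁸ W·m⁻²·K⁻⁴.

At steady state, absorbed solar power + internal power = radiated power.
Absorbed: α·S·A_cross = 0.23·267·0.4022 = 24.70 W (cross-section 2rL).
Total input = 24.70 + 72.2 = 96.90 W.
Radiated: εσ·A_surf·T⁴ with A_surf = 2πrL = 1.264 m².
T⁴ = 96.90/(0.23·5.67×10⁻⁸·1.264) = 5.881×10⁹ K⁴.

T ≈ 277 K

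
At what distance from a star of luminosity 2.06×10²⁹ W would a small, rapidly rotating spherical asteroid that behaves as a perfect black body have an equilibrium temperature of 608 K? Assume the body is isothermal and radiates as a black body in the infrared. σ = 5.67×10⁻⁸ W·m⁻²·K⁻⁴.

d ≈ 7.27×10¹¹ m

For an isothermal black-emitting sphere, (1−a)S·πr² = σ·4πr²·T⁴ ⇒ S = 4σT⁴/(1−a).
S = 4·5.67×10⁻⁸·(608)⁴/1.00 = 30990 W/m².
Flux falls as S = L/(4πd²), so d = √(L/(4πS)) = √(2.06×10²⁹/(4π·30990)).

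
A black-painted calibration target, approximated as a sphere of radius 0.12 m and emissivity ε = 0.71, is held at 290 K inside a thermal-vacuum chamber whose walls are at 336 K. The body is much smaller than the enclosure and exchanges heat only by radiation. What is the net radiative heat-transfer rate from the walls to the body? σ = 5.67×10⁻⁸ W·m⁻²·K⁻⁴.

P_net ≈ 41.3 W

For a small grey body in a large enclosure: P_net = εσA(T_body⁴ − T_wall⁴).
A = 4πr² = 0.1810 m²; T_body⁴ − T_wall⁴ = 7.073×10⁹ − 1.275×10¹⁰ = -5.673×10⁹ K⁴.
|P_net| = 0.71·5.67×10⁻⁸·0.1810·5.673×10⁹.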